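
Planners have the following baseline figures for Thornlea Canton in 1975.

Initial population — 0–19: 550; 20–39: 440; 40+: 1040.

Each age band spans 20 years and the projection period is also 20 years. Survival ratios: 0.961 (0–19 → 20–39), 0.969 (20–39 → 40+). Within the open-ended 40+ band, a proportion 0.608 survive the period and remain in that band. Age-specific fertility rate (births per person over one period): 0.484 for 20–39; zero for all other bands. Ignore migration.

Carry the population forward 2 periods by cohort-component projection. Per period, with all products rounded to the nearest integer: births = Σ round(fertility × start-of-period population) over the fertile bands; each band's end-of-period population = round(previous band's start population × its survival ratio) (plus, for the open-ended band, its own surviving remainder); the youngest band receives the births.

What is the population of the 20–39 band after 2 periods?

After projecting period 1:
Births: 440 * 0.484 = 213
20–39: 550 * 0.961 = 529
40+: 440 * 0.969 + 1040 * 0.608 = 426 + 632 = 1058
End of period: [213, 529, 1058]
After projecting period 2:
Births: 529 * 0.484 = 256
20–39: 213 * 0.961 = 205
40+: 529 * 0.969 + 1058 * 0.608 = 513 + 643 = 1156
End of period: [256, 205, 1156]

205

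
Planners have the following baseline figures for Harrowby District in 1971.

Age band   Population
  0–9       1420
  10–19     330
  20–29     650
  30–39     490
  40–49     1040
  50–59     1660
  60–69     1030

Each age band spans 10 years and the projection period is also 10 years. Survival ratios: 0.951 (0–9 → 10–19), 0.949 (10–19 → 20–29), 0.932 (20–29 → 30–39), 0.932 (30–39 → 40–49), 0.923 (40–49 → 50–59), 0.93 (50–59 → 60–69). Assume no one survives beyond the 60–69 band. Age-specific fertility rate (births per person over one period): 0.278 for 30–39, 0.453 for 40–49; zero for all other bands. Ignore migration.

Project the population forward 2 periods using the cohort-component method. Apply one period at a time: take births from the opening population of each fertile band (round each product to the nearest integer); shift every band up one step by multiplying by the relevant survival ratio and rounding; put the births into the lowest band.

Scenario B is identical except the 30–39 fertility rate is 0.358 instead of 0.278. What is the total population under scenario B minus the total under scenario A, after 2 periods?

86

Call the groups 1 to 7, youngest first.
Period 1.
Births: 490 * 0.278 = 136 ; 1040 * 0.453 = 471 ⇒ total 607
Group 2: 1420 * 0.951 = 1350
Group 3: 330 * 0.949 = 313
Group 4: 650 * 0.932 = 606
Group 5: 490 * 0.932 = 457
Group 6: 1040 * 0.923 = 960
Group 7: 1660 * 0.93 = 1544
→ [607, 1350, 313, 606, 457, 960, 1544]
Period 2.
Births: 606 * 0.278 = 168 ; 457 * 0.453 = 207 ⇒ total 375
Group 2: 607 * 0.951 = 577
Group 3: 1350 * 0.949 = 1281
Group 4: 313 * 0.932 = 292
Group 5: 606 * 0.932 = 565
Group 6: 457 * 0.923 = 422
Group 7: 960 * 0.93 = 893
→ [375, 577, 1281, 292, 565, 422, 893]
Scenario A total after 2 periods: 4405
Scenario B projection —
Period 1.
Births: 490 * 0.358 = 175 ; 1040 * 0.453 = 471 ⇒ total 646
Group 2: 1420 * 0.951 = 1350
Group 3: 330 * 0.949 = 313
Group 4: 650 * 0.932 = 606
Group 5: 490 * 0.932 = 457
Group 6: 1040 * 0.923 = 960
Group 7: 1660 * 0.93 = 1544
→ [646, 1350, 313, 606, 457, 960, 1544]
Period 2.
Births: 606 * 0.358 = 217 ; 457 * 0.453 = 207 ⇒ total 424
Group 2: 646 * 0.951 = 614
Group 3: 1350 * 0.949 = 1281
Group 4: 313 * 0.932 = 292
Group 5: 606 * 0.932 = 565
Group 6: 457 * 0.923 = 422
Group 7: 960 * 0.93 = 893
→ [424, 614, 1281, 292, 565, 422, 893]
Scenario B total after 2 periods: 4491
Difference B − A = 4491 − 4405 = 86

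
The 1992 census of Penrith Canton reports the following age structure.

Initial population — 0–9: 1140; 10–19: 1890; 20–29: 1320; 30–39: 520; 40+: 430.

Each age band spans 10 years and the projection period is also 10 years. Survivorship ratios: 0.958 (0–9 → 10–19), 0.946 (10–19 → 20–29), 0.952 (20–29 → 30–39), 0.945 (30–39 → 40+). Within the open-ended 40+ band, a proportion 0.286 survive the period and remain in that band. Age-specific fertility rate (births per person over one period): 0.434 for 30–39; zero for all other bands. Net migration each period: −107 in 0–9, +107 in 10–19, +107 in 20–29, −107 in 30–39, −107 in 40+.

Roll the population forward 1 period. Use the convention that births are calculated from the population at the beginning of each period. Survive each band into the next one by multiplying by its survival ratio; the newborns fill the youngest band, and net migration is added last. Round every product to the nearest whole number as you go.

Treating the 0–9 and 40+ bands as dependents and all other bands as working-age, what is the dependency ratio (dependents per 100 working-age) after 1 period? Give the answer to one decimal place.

14.8

Let group 1 be 0–9 through group 5 = 40+.
— Period 1 —
Births: 520 * 0.434 = 226
Group 2: 1140 * 0.958 = 1092
Group 3: 1890 * 0.946 = 1788
Group 4: 1320 * 0.952 = 1257
Group 5: 520 * 0.945 + 430 * 0.286 = 491 + 123 = 614
Net migration: Group 1 − 107 → 119; Group 2 + 107 → 1199; Group 3 + 107 → 1895; Group 4 − 107 → 1150; Group 5 − 107 → 507
Giving 119 / 1199 / 1895 / 1150 / 507.
Dependents (band 0–9 + band 40+) = 119 + 507 = 626; working-age = 4244; ratio = 626/4244 × 100 = 14.8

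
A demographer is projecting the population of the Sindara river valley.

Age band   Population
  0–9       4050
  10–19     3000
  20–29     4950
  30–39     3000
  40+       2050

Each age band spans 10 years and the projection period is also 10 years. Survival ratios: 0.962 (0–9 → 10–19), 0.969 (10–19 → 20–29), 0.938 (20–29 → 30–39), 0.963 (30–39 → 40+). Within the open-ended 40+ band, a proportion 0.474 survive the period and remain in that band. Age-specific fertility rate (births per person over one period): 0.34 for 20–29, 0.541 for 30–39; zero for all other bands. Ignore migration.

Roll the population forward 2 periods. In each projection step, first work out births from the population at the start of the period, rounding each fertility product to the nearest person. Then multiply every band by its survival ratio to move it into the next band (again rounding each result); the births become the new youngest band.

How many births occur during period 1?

Let band 1 be 0–9 through band 5 = 40+.
After projecting period 1:
Births: 4950 × 0.34 = 1683  |  3000 × 0.541 = 1623 → total 3306
Band 2: 4050 × 0.962 = 3896
Band 3: 3000 × 0.969 = 2907
Band 4: 4950 × 0.938 = 4643
Band 5: 3000 × 0.963 + 2050 × 0.474 = 2889 + 972 = 3861
Population now: 0–9=3306, 10–19=3896, 20–29=2907, 30–39=4643, 40+=3861

3306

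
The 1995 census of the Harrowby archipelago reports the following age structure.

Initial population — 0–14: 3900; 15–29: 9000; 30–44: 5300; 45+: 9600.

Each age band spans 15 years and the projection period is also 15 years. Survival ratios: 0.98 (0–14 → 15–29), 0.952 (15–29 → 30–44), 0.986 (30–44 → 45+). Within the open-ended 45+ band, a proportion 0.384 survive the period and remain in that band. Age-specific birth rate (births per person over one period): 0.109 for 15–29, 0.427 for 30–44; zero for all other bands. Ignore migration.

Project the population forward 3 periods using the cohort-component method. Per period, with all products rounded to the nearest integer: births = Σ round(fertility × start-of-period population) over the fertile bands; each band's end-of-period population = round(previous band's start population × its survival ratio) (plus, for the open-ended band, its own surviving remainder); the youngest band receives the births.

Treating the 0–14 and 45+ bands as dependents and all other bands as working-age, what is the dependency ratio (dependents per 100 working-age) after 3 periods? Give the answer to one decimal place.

After projecting period 1:
Births: 9000 × 0.109 = 981, 5300 × 0.427 = 2263 — total 3244
15–29: 3900 × 0.98 = 3822
30–44: 9000 × 0.952 = 8568
45+: 5300 × 0.986 + 9600 × 0.384 = 5226 + 3686 = 8912
Giving 3244 / 3822 / 8568 / 8912.
After projecting period 2:
Births: 3822 × 0.109 = 417, 8568 × 0.427 = 3659 — total 4076
15–29: 3244 × 0.98 = 3179
30–44: 3822 × 0.952 = 3639
45+: 8568 × 0.986 + 8912 × 0.384 = 8448 + 3422 = 11870
Giving 4076 / 3179 / 3639 / 11870.
After projecting period 3:
Births: 3179 × 0.109 = 347, 3639 × 0.427 = 1554 — total 1901
15–29: 4076 × 0.98 = 3994
30–44: 3179 × 0.952 = 3026
45+: 3639 × 0.986 + 11870 × 0.384 = 3588 + 4558 = 8146
Giving 1901 / 3994 / 3026 / 8146.
Dependents (band 0–14 + band 45+) = 1901 + 8146 = 10047; working-age = 7020; ratio = 10047/7020 × 100 = 143.1

143.1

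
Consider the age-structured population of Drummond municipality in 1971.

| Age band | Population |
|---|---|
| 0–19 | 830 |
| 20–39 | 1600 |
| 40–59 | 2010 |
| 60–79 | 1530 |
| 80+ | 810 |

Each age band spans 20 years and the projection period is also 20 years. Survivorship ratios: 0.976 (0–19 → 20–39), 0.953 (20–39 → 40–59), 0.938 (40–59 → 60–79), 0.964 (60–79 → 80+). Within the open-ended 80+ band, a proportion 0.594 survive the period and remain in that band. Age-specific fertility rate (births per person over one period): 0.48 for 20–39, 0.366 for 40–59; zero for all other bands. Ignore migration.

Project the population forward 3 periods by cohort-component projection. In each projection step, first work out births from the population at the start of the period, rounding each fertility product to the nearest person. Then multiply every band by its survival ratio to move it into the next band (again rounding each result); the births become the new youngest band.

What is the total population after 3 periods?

7184

— Period 1 —
Births: 1600 × 0.48 = 768, 2010 × 0.366 = 736 — total 1504
20–39: 830 × 0.976 = 810
40–59: 1600 × 0.953 = 1525
60–79: 2010 × 0.938 = 1885
80+: 1530 × 0.964 + 810 × 0.594 = 1475 + 481 = 1956
Giving 1504 / 810 / 1525 / 1885 / 1956.
— Period 2 —
Births: 810 × 0.48 = 389, 1525 × 0.366 = 558 — total 947
20–39: 1504 × 0.976 = 1468
40–59: 810 × 0.953 = 772
60–79: 1525 × 0.938 = 1430
80+: 1885 × 0.964 + 1956 × 0.594 = 1817 + 1162 = 2979
Giving 947 / 1468 / 772 / 1430 / 2979.
— Period 3 —
Births: 1468 × 0.48 = 705, 772 × 0.366 = 283 — total 988
20–39: 947 × 0.976 = 924
40–59: 1468 × 0.953 = 1399
60–79: 772 × 0.938 = 724
80+: 1430 × 0.964 + 2979 × 0.594 = 1379 + 1770 = 3149
Giving 988 / 924 / 1399 / 724 / 3149.
Total after period 3: 988 + 924 + 1399 + 724 + 3149 = 7184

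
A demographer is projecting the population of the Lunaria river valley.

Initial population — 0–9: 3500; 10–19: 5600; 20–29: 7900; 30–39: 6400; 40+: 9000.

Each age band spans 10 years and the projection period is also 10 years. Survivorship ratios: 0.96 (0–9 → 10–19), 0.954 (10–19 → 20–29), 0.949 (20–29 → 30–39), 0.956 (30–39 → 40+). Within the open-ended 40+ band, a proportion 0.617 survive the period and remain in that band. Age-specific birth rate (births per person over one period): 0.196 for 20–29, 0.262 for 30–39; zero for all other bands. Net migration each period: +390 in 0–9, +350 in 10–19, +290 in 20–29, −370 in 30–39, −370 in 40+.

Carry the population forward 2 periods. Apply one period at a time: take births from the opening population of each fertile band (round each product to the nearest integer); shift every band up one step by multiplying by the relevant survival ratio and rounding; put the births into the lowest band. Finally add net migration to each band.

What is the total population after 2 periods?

Period 1.
Births: 7900 × 0.196 = 1548 ; 6400 × 0.262 = 1677 → 3225
10–19: 3500 × 0.96 = 3360
20–29: 5600 × 0.954 = 5342
30–39: 7900 × 0.949 = 7497
40+: 6400 × 0.956 + 9000 × 0.617 = 6118 + 5553 = 11671
Net migration: 0–9 + 390 → 3615; 10–19 + 350 → 3710; 20–29 + 290 → 5632; 30–39 − 370 → 7127; 40+ − 370 → 11301
→ [3615, 3710, 5632, 7127, 11301]
Period 2.
Births: 5632 × 0.196 = 1104 ; 7127 × 0.262 = 1867 → 2971
10–19: 3615 × 0.96 = 3470
20–29: 3710 × 0.954 = 3539
30–39: 5632 × 0.949 = 5345
40+: 7127 × 0.956 + 11301 × 0.617 = 6813 + 6973 = 13786
Net migration: 0–9 + 390 → 3361; 10–19 + 350 → 3820; 20–29 + 290 → 3829; 30–39 − 370 → 4975; 40+ − 370 → 13416
→ [3361, 3820, 3829, 4975, 13416]
Total after period 2: 3361 + 3820 + 3829 + 4975 + 13416 = 29401

29401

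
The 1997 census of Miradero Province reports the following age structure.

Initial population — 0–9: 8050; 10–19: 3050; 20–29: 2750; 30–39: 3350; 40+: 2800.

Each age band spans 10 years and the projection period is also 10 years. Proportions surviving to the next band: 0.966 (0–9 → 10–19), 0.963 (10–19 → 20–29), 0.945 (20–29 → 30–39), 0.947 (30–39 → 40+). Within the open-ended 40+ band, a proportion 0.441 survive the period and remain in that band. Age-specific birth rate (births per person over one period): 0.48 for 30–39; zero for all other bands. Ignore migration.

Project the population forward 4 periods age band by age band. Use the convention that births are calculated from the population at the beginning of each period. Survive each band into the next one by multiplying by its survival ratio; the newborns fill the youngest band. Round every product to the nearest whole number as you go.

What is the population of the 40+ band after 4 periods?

8716

(Bands numbered youngest = 1 to oldest = 5.)
— Period 1 —
Births: 3350 × 0.48 = 1608
Band 2: 8050 × 0.966 = 7776
Band 3: 3050 × 0.963 = 2937
Band 4: 2750 × 0.945 = 2599
Band 5: 3350 × 0.947 + 2800 × 0.441 = 3172 + 1235 = 4407
Population now: 0–9=1608, 10–19=7776, 20–29=2937, 30–39=2599, 40+=4407
— Period 2 —
Births: 2599 × 0.48 = 1248
Band 2: 1608 × 0.966 = 1553
Band 3: 7776 × 0.963 = 7488
Band 4: 2937 × 0.945 = 2775
Band 5: 2599 × 0.947 + 4407 × 0.441 = 2461 + 1943 = 4404
Population now: 0–9=1248, 10–19=1553, 20–29=7488, 30–39=2775, 40+=4404
— Period 3 —
Births: 2775 × 0.48 = 1332
Band 2: 1248 × 0.966 = 1206
Band 3: 1553 × 0.963 = 1496
Band 4: 7488 × 0.945 = 7076
Band 5: 2775 × 0.947 + 4404 × 0.441 = 2628 + 1942 = 4570
Population now: 0–9=1332, 10–19=1206, 20–29=1496, 30–39=7076, 40+=4570
— Period 4 —
Births: 7076 × 0.48 = 3396
Band 2: 1332 × 0.966 = 1287
Band 3: 1206 × 0.963 = 1161
Band 4: 1496 × 0.945 = 1414
Band 5: 7076 × 0.947 + 4570 × 0.441 = 6701 + 2015 = 8716
Population now: 0–9=3396, 10–19=1287, 20–29=1161, 30–39=1414, 40+=8716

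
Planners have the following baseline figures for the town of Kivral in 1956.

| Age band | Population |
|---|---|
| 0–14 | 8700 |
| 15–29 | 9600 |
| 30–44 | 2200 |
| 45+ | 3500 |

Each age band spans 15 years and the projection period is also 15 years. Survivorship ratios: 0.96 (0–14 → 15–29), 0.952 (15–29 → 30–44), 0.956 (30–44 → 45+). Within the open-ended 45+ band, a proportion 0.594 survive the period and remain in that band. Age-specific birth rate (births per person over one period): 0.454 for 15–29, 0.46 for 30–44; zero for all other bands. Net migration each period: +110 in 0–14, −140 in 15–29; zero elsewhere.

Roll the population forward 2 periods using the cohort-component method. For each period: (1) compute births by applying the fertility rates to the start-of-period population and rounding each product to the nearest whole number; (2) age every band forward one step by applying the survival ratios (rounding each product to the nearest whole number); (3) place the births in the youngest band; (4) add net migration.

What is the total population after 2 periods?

— Period 1 —
Births: 9600 × 0.454 = 4358 ; 2200 × 0.46 = 1012 ⇒ total 5370
15–29: 8700 × 0.96 = 8352
30–44: 9600 × 0.952 = 9139
45+: 2200 × 0.956 + 3500 × 0.594 = 2103 + 2079 = 4182
Net migration: 0–14 + 110 → 5480; 15–29 − 140 → 8212
Population now: 0–14=5480, 15–29=8212, 30–44=9139, 45+=4182
— Period 2 —
Births: 8212 × 0.454 = 3728 ; 9139 × 0.46 = 4204 ⇒ total 7932
15–29: 5480 × 0.96 = 5261
30–44: 8212 × 0.952 = 7818
45+: 9139 × 0.956 + 4182 × 0.594 = 8737 + 2484 = 11221
Net migration: 0–14 + 110 → 8042; 15–29 − 140 → 5121
Population now: 0–14=8042, 15–29=5121, 30–44=7818, 45+=11221
Total after period 2: 8042 + 5121 + 7818 + 11221 = 32202

32202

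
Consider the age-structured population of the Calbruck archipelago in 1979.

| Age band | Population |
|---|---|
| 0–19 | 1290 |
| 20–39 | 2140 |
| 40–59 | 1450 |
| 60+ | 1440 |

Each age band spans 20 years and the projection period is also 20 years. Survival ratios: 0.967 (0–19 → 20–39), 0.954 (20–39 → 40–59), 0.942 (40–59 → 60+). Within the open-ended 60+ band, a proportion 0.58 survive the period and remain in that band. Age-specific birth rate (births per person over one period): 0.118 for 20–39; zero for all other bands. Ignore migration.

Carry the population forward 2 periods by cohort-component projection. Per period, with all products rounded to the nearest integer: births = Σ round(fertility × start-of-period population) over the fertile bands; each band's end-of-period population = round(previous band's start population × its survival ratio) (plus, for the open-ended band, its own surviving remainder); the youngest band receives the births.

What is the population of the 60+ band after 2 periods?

3201

(Bands numbered youngest = 1 to oldest = 4.)
— Period 1 —
Births: 2140 * 0.118 = 253
Band 2: 1290 * 0.967 = 1247
Band 3: 2140 * 0.954 = 2042
Band 4: 1450 * 0.942 + 1440 * 0.58 = 1366 + 835 = 2201
Giving 253 / 1247 / 2042 / 2201.
— Period 2 —
Births: 1247 * 0.118 = 147
Band 2: 253 * 0.967 = 245
Band 3: 1247 * 0.954 = 1190
Band 4: 2042 * 0.942 + 2201 * 0.58 = 1924 + 1277 = 3201
Giving 147 / 245 / 1190 / 3201.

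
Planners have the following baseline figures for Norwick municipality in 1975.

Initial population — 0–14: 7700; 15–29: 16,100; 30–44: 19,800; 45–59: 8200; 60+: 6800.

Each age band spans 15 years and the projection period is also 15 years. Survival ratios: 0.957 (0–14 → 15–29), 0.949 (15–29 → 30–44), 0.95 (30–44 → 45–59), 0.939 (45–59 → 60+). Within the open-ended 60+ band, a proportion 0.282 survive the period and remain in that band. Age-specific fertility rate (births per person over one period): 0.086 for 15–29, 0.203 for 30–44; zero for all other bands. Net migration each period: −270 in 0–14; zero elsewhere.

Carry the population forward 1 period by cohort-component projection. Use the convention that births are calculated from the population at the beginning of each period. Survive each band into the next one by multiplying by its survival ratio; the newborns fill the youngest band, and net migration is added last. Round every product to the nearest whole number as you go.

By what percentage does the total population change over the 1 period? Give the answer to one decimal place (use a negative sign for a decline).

-4.1

After projecting period 1:
Births: 16100 × 0.086 = 1385 ; 19800 × 0.203 = 4019 — total 5404
15–29: 7700 × 0.957 = 7369
30–44: 16100 × 0.949 = 15279
45–59: 19800 × 0.95 = 18810
60+: 8200 × 0.939 + 6800 × 0.282 = 7700 + 1918 = 9618
Net migration: 0–14 − 270 → 5134
→ [5134, 7369, 15279, 18810, 9618]
Total: 58600 → 56210; change = -2390; percentage change = -4.1%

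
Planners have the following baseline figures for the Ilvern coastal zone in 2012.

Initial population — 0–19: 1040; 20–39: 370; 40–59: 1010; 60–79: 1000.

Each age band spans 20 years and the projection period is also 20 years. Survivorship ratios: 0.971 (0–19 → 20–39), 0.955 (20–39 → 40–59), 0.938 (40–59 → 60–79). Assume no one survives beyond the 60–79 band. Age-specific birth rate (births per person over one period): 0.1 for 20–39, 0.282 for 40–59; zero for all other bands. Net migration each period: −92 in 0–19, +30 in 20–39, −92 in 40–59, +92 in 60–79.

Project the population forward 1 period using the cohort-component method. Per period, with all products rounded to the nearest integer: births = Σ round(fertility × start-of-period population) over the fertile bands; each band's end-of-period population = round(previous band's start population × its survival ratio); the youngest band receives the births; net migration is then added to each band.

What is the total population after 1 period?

Call the groups 1 to 4, youngest first.
Period 1:
Births: 370 × 0.1 = 37  |  1010 × 0.282 = 285 — total 322
Group 2: 1040 × 0.971 = 1010
Group 3: 370 × 0.955 = 353
Group 4: 1010 × 0.938 = 947
Net migration: Group 1 − 92 → 230; Group 2 + 30 → 1040; Group 3 − 92 → 261; Group 4 + 92 → 1039
Population now: 0–19=230, 20–39=1040, 40–59=261, 60–79=1039
Total after period 1: 230 + 1040 + 261 + 1039 = 2570

2570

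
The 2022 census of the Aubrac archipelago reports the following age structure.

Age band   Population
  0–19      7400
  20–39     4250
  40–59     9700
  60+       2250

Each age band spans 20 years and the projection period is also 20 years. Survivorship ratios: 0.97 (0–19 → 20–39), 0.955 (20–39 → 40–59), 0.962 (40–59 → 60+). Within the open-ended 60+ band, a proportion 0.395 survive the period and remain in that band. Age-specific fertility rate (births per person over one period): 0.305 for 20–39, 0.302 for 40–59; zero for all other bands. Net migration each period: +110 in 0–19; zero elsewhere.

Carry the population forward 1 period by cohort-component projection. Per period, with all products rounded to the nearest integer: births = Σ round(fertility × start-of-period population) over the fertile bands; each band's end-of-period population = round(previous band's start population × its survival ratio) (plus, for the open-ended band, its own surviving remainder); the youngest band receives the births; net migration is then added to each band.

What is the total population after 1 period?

25792

Numbering the bands 1..4 from youngest to oldest:
Period 1.
Births: 4250 * 0.305 = 1296 ; 9700 * 0.302 = 2929 → 4225
Band 2: 7400 * 0.97 = 7178
Band 3: 4250 * 0.955 = 4059
Band 4: 9700 * 0.962 + 2250 * 0.395 = 9331 + 889 = 10220
Net migration: Band 1 + 110 → 4335
Giving 4335 / 7178 / 4059 / 10220.
Total after period 1: 4335 + 7178 + 4059 + 10220 = 25792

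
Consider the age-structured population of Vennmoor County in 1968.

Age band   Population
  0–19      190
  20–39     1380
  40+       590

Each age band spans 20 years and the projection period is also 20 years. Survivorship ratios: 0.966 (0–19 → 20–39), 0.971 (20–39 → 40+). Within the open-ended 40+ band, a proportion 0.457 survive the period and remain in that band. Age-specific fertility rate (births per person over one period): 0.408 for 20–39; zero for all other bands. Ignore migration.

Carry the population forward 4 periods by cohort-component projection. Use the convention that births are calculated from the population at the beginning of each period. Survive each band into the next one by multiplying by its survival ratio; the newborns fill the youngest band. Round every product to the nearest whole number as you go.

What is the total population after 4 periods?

745

Period 1.
Births: 1380 * 0.408 = 563
20–39: 190 * 0.966 = 184
40+: 1380 * 0.971 + 590 * 0.457 = 1340 + 270 = 1610
Giving 563 / 184 / 1610.
Period 2.
Births: 184 * 0.408 = 75
20–39: 563 * 0.966 = 544
40+: 184 * 0.971 + 1610 * 0.457 = 179 + 736 = 915
Giving 75 / 544 / 915.
Period 3.
Births: 544 * 0.408 = 222
20–39: 75 * 0.966 = 72
40+: 544 * 0.971 + 915 * 0.457 = 528 + 418 = 946
Giving 222 / 72 / 946.
Period 4.
Births: 72 * 0.408 = 29
20–39: 222 * 0.966 = 214
40+: 72 * 0.971 + 946 * 0.457 = 70 + 432 = 502
Giving 29 / 214 / 502.
Total after period 4: 29 + 214 + 502 = 745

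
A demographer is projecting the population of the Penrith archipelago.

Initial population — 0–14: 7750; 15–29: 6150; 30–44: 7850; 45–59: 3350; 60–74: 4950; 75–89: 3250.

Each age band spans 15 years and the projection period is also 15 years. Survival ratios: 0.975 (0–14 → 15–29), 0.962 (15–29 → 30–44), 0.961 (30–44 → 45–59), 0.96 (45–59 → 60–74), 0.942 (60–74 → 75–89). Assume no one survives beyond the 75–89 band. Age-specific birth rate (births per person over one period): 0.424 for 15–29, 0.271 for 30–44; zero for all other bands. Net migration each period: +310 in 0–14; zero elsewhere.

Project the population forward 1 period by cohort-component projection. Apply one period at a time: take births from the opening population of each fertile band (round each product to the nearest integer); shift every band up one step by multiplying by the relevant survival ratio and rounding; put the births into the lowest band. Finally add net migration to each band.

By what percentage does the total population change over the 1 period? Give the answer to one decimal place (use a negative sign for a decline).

1.9

[period 1]
Births: 6150 × 0.424 = 2608, 7850 × 0.271 = 2127 → 4735
15–29: 7750 × 0.975 = 7556
30–44: 6150 × 0.962 = 5916
45–59: 7850 × 0.961 = 7544
60–74: 3350 × 0.96 = 3216
75–89: 4950 × 0.942 = 4663
Net migration: 0–14 + 310 → 5045
End of period: [5045, 7556, 5916, 7544, 3216, 4663]
Total: 33300 → 33940; change = 640; percentage change = 1.9%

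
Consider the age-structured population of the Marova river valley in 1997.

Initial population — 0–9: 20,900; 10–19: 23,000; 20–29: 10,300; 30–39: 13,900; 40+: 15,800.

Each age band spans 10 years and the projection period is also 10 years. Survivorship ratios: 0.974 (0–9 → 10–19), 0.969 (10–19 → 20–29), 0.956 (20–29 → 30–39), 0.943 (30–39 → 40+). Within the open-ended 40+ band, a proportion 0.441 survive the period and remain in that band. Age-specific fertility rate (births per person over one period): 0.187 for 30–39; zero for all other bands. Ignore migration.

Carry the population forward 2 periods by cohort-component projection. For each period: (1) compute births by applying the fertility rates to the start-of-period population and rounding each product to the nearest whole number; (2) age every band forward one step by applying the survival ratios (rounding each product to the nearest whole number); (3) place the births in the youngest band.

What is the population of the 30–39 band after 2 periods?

(Bands numbered youngest = 1 to oldest = 5.)
[period 1]
Births: 13900 * 0.187 = 2599
Band 2: 20900 * 0.974 = 20357
Band 3: 23000 * 0.969 = 22287
Band 4: 10300 * 0.956 = 9847
Band 5: 13900 * 0.943 + 15800 * 0.441 = 13108 + 6968 = 20076
→ [2599, 20357, 22287, 9847, 20076]
[period 2]
Births: 9847 * 0.187 = 1841
Band 2: 2599 * 0.974 = 2531
Band 3: 20357 * 0.969 = 19726
Band 4: 22287 * 0.956 = 21306
Band 5: 9847 * 0.943 + 20076 * 0.441 = 9286 + 8854 = 18140
→ [1841, 2531, 19726, 21306, 18140]

21306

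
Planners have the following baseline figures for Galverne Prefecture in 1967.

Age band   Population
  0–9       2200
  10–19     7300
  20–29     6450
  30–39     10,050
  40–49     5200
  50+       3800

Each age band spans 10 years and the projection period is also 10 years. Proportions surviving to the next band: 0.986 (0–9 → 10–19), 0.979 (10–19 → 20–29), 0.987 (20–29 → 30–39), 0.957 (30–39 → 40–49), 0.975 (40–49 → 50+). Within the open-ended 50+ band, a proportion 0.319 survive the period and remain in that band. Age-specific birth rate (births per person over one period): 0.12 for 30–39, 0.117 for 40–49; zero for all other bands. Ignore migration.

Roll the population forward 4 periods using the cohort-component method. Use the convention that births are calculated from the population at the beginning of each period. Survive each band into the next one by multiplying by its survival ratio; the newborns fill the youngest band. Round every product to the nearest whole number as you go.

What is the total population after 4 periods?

17770

Numbering the bands 1..6 from youngest to oldest:
— Period 1 —
Births: 10050 * 0.12 = 1206 ; 5200 * 0.117 = 608 — total 1814
Band 2: 2200 * 0.986 = 2169
Band 3: 7300 * 0.979 = 7147
Band 4: 6450 * 0.987 = 6366
Band 5: 10050 * 0.957 = 9618
Band 6: 5200 * 0.975 + 3800 * 0.319 = 5070 + 1212 = 6282
Population now: 0–9=1814, 10–19=2169, 20–29=7147, 30–39=6366, 40–49=9618, 50+=6282
— Period 2 —
Births: 6366 * 0.12 = 764 ; 9618 * 0.117 = 1125 — total 1889
Band 2: 1814 * 0.986 = 1789
Band 3: 2169 * 0.979 = 2123
Band 4: 7147 * 0.987 = 7054
Band 5: 6366 * 0.957 = 6092
Band 6: 9618 * 0.975 + 6282 * 0.319 = 9378 + 2004 = 11382
Population now: 0–9=1889, 10–19=1789, 20–29=2123, 30–39=7054, 40–49=6092, 50+=11382
— Period 3 —
Births: 7054 * 0.12 = 846 ; 6092 * 0.117 = 713 — total 1559
Band 2: 1889 * 0.986 = 1863
Band 3: 1789 * 0.979 = 1751
Band 4: 2123 * 0.987 = 2095
Band 5: 7054 * 0.957 = 6751
Band 6: 6092 * 0.975 + 11382 * 0.319 = 5940 + 3631 = 9571
Population now: 0–9=1559, 10–19=1863, 20–29=1751, 30–39=2095, 40–49=6751, 50+=9571
— Period 4 —
Births: 2095 * 0.12 = 251 ; 6751 * 0.117 = 790 — total 1041
Band 2: 1559 * 0.986 = 1537
Band 3: 1863 * 0.979 = 1824
Band 4: 1751 * 0.987 = 1728
Band 5: 2095 * 0.957 = 2005
Band 6: 6751 * 0.975 + 9571 * 0.319 = 6582 + 3053 = 9635
Population now: 0–9=1041, 10–19=1537, 20–29=1824, 30–39=1728, 40–49=2005, 50+=9635
Total after period 4: 1041 + 1537 + 1824 + 1728 + 2005 + 9635 = 17770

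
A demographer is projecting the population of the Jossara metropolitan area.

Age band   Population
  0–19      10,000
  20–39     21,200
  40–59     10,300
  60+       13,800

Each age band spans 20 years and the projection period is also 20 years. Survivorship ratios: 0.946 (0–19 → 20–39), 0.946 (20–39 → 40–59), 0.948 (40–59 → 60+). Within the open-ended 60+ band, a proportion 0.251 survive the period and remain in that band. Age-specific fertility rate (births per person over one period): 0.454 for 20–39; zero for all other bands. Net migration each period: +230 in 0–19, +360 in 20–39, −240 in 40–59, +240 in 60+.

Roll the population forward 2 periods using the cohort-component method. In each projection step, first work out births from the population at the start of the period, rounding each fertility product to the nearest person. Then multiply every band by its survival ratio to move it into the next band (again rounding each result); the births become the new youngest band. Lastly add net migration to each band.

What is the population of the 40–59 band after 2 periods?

After projecting period 1:
Births: 21200 × 0.454 = 9625
20–39: 10000 × 0.946 = 9460
40–59: 21200 × 0.946 = 20055
60+: 10300 × 0.948 + 13800 × 0.251 = 9764 + 3464 = 13228
Net migration: 0–19 + 230 → 9855; 20–39 + 360 → 9820; 40–59 − 240 → 19815; 60+ + 240 → 13468
End of period: [9855, 9820, 19815, 13468]
After projecting period 2:
Births: 9820 × 0.454 = 4458
20–39: 9855 × 0.946 = 9323
40–59: 9820 × 0.946 = 9290
60+: 19815 × 0.948 + 13468 × 0.251 = 18785 + 3380 = 22165
Net migration: 0–19 + 230 → 4688; 20–39 + 360 → 9683; 40–59 − 240 → 9050; 60+ + 240 → 22405
End of period: [4688, 9683, 9050, 22405]

9050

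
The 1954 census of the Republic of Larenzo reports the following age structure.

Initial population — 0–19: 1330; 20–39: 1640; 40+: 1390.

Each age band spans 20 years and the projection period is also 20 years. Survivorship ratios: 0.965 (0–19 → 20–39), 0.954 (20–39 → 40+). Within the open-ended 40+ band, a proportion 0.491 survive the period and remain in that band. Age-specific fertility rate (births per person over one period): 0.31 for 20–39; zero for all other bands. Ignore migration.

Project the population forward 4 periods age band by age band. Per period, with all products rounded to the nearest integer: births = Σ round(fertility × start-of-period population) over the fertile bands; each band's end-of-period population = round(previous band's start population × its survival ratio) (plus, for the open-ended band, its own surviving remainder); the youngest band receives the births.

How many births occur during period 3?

Call the bands 1 to 3, youngest first.
After projecting period 1:
Births: 1640 * 0.31 = 508
Band 2: 1330 * 0.965 = 1283
Band 3: 1640 * 0.954 + 1390 * 0.491 = 1565 + 682 = 2247
→ [508, 1283, 2247]
After projecting period 2:
Births: 1283 * 0.31 = 398
Band 2: 508 * 0.965 = 490
Band 3: 1283 * 0.954 + 2247 * 0.491 = 1224 + 1103 = 2327
→ [398, 490, 2327]
After projecting period 3:
Births: 490 * 0.31 = 152
Band 2: 398 * 0.965 = 384
Band 3: 490 * 0.954 + 2327 * 0.491 = 467 + 1143 = 1610
→ [152, 384, 1610]

152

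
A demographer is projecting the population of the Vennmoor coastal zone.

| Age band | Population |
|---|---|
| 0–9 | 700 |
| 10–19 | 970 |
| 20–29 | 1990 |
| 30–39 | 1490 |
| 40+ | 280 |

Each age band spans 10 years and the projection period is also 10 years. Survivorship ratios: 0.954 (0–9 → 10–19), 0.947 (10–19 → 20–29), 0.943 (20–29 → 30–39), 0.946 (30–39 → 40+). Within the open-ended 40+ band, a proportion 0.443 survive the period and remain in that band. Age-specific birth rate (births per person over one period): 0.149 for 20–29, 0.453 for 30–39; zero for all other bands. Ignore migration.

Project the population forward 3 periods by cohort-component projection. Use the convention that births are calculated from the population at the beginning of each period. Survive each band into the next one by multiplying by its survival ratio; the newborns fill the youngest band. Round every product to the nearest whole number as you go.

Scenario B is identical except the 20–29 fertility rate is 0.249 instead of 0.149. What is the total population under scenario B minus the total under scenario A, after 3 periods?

331

After projecting period 1:
Births: 1990 * 0.149 = 297 ; 1490 * 0.453 = 675 → total 972
10–19: 700 * 0.954 = 668
20–29: 970 * 0.947 = 919
30–39: 1990 * 0.943 = 1877
40+: 1490 * 0.946 + 280 * 0.443 = 1410 + 124 = 1534
→ [972, 668, 919, 1877, 1534]
After projecting period 2:
Births: 919 * 0.149 = 137 ; 1877 * 0.453 = 850 → total 987
10–19: 972 * 0.954 = 927
20–29: 668 * 0.947 = 633
30–39: 919 * 0.943 = 867
40+: 1877 * 0.946 + 1534 * 0.443 = 1776 + 680 = 2456
→ [987, 927, 633, 867, 2456]
After projecting period 3:
Births: 633 * 0.149 = 94 ; 867 * 0.453 = 393 → total 487
10–19: 987 * 0.954 = 942
20–29: 927 * 0.947 = 878
30–39: 633 * 0.943 = 597
40+: 867 * 0.946 + 2456 * 0.443 = 820 + 1088 = 1908
→ [487, 942, 878, 597, 1908]
Scenario A total after 3 periods: 4812
Scenario B projection —
After projecting period 1:
Births: 1990 * 0.249 = 496 ; 1490 * 0.453 = 675 → total 1171
10–19: 700 * 0.954 = 668
20–29: 970 * 0.947 = 919
30–39: 1990 * 0.943 = 1877
40+: 1490 * 0.946 + 280 * 0.443 = 1410 + 124 = 1534
→ [1171, 668, 919, 1877, 1534]
After projecting period 2:
Births: 919 * 0.249 = 229 ; 1877 * 0.453 = 850 → total 1079
10–19: 1171 * 0.954 = 1117
20–29: 668 * 0.947 = 633
30–39: 919 * 0.943 = 867
40+: 1877 * 0.946 + 1534 * 0.443 = 1776 + 680 = 2456
→ [1079, 1117, 633, 867, 2456]
After projecting period 3:
Births: 633 * 0.249 = 158 ; 867 * 0.453 = 393 → total 551
10–19: 1079 * 0.954 = 1029
20–29: 1117 * 0.947 = 1058
30–39: 633 * 0.943 = 597
40+: 867 * 0.946 + 2456 * 0.443 = 820 + 1088 = 1908
→ [551, 1029, 1058, 597, 1908]
Scenario B total after 3 periods: 5143
Difference B − A = 5143 − 4812 = 331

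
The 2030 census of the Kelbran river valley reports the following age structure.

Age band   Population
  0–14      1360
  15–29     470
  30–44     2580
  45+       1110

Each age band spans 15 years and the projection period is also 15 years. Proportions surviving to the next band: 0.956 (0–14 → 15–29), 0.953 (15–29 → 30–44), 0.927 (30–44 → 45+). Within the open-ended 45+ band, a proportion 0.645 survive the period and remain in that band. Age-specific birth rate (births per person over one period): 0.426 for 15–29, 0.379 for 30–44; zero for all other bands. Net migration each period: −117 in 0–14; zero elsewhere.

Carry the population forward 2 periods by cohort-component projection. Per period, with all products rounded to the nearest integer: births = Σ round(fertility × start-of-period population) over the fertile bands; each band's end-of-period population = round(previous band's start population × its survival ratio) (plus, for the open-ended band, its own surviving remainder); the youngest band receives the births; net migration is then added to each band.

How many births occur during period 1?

1178

Let group 1 be 0–14 through group 4 = 45+.
Period 1:
Births: 470 × 0.426 = 200  |  2580 × 0.379 = 978 ⇒ total 1178
Group 2: 1360 × 0.956 = 1300
Group 3: 470 × 0.953 = 448
Group 4: 2580 × 0.927 + 1110 × 0.645 = 2392 + 716 = 3108
Net migration: Group 1 − 117 → 1061
→ [1061, 1300, 448, 3108]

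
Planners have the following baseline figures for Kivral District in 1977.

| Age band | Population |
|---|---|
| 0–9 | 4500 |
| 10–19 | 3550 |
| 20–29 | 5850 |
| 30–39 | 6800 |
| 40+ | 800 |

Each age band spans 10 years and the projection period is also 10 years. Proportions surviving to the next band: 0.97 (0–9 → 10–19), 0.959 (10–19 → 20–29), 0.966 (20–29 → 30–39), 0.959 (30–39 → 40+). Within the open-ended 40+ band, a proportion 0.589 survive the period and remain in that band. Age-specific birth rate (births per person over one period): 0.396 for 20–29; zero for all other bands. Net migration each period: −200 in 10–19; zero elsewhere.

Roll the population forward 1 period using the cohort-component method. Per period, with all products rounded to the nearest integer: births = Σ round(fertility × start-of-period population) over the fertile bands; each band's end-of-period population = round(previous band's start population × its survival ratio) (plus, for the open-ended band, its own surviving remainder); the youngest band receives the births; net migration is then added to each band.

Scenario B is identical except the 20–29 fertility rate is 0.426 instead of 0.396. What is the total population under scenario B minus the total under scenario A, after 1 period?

175

— Period 1 —
Births: 5850 × 0.396 = 2317
10–19: 4500 × 0.97 = 4365
20–29: 3550 × 0.959 = 3404
30–39: 5850 × 0.966 = 5651
40+: 6800 × 0.959 + 800 × 0.589 = 6521 + 471 = 6992
Net migration: 10–19 − 200 → 4165
Giving 2317 / 4165 / 3404 / 5651 / 6992.
Scenario A total after 1 period: 22529
Scenario B projection —
— Period 1 —
Births: 5850 × 0.426 = 2492
10–19: 4500 × 0.97 = 4365
20–29: 3550 × 0.959 = 3404
30–39: 5850 × 0.966 = 5651
40+: 6800 × 0.959 + 800 × 0.589 = 6521 + 471 = 6992
Net migration: 10–19 − 200 → 4165
Giving 2492 / 4165 / 3404 / 5651 / 6992.
Scenario B total after 1 period: 22704
Difference B − A = 22704 − 22529 = 175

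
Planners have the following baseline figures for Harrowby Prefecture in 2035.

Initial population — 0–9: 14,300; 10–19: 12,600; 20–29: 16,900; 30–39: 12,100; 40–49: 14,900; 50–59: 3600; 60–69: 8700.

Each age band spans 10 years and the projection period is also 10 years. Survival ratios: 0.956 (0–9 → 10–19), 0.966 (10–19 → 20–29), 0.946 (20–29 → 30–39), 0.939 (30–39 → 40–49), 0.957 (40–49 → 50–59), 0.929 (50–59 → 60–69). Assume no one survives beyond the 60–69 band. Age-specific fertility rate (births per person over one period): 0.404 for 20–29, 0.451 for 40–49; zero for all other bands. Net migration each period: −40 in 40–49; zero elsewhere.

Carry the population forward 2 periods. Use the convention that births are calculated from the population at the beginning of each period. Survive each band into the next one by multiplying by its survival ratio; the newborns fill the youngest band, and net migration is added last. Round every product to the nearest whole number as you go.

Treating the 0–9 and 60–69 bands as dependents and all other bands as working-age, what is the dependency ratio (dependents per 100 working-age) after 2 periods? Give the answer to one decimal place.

36.7

Call the bands 1 to 7, youngest first.
[period 1]
Births: 16900 * 0.404 = 6828 ; 14900 * 0.451 = 6720 ⇒ total 13548
Band 2: 14300 * 0.956 = 13671
Band 3: 12600 * 0.966 = 12172
Band 4: 16900 * 0.946 = 15987
Band 5: 12100 * 0.939 = 11362
Band 6: 14900 * 0.957 = 14259
Band 7: 3600 * 0.929 = 3344
Net migration: Band 5 − 40 → 11322
Giving 13548 / 13671 / 12172 / 15987 / 11322 / 14259 / 3344.
[period 2]
Births: 12172 * 0.404 = 4917 ; 11322 * 0.451 = 5106 ⇒ total 10023
Band 2: 13548 * 0.956 = 12952
Band 3: 13671 * 0.966 = 13206
Band 4: 12172 * 0.946 = 11515
Band 5: 15987 * 0.939 = 15012
Band 6: 11322 * 0.957 = 10835
Band 7: 14259 * 0.929 = 13247
Net migration: Band 5 − 40 → 14972
Giving 10023 / 12952 / 13206 / 11515 / 14972 / 10835 / 13247.
Dependents (band 0–9 + band 60–69) = 10023 + 13247 = 23270; working-age = 63480; ratio = 23270/63480 × 100 = 36.7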